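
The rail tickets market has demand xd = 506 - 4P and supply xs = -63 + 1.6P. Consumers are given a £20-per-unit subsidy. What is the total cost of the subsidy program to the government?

Government cost = 17140/7

Pre-subsidy: 506 - 4P = -63 + 1.6P gives P* = 2845/28, x* = 697/7.
With the rebate, buyers effectively pay Pb = Ps − 20, where Ps is the price sellers receive.
Demand in terms of Ps becomes xd = 506 − 4(Ps − 20) = 586 - 4Ps. Setting this equal to supply: 586 - 4Ps = -63 + 1.6Ps, so Ps = 3245/28.
Buyers pay Pb = 3245/28 − 20 = 2685/28; x' = -63 + 1.6·(3245/28) = 857/7.
Government outlay = subsidy × quantity = 20 × 857/7 = 17140/7.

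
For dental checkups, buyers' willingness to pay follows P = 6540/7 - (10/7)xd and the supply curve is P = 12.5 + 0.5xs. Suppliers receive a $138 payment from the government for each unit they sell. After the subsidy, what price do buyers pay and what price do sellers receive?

Pre-subsidy: 6540/7 - (10/7)x = 12.5 + 0.5x gives x* = 12905/27 and P* = 6790/27.
With the subsidy, sellers receive Ps = Pb + 138 for each unit, where Pb is the price buyers pay.
On the curves, Pb = 6540/7 - (10/7)x and Ps = 12.5 + 0.5x; the wedge Ps − Pb = 138 gives 12.5 + 0.5x − (6540/7 - (10/7)x) = 138, so x' = 14837/27.
Then Pb = 6540/7 − (10/7)·(14837/27) = 4030/27 and Ps = 12.5 + 0.5·(14837/27) = 7756/27.

Buyers pay 4030/27; sellers receive 7756/27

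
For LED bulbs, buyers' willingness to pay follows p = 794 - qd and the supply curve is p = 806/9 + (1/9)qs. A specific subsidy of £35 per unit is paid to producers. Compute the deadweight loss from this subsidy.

Pre-subsidy: 794 - q = 806/9 + (1/9)q gives q* = 634 and p* = 160.
With the subsidy, sellers receive ps = pb + 35 for each unit, where pb is the price buyers pay.
On the curves, pb = 794 - q and ps = 806/9 + (1/9)q; the wedge ps − pb = 35 gives 806/9 + (1/9)q − (794 - q) = 35, so q' = 665.5.
Then pb = 794 − 1·665.5 = 128.5 and ps = 806/9 + (1/9)·665.5 = 163.5.
The subsidy expands output by 665.5 − 634 = 31.5 past the efficient level; on those units the gap between marginal cost and willingness to pay runs from 0 up to 35.
DWL = ½ × 35 × 31.5 = 551.25.

Deadweight loss = £551.25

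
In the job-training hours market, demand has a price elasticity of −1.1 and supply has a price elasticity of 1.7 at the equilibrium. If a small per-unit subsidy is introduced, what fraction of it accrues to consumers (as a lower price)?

For a small subsidy around the equilibrium, the benefit split depends on the relative slopes, which at a point are proportional to the elasticities.
Buyer share = εs/(εs + |εd|) = 1.7/(1.7 + 1.1) = 17/28; seller share = |εd|/(εs + |εd|) = 11/28.

Consumer share = 17/28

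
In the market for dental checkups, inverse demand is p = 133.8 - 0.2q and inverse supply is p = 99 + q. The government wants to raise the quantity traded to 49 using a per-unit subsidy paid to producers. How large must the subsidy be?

Required subsidy s = 24 per unit

At q = 49, from the demand curve buyers pay pb = 133.8 − 0.2·49 = 124; from the supply curve sellers need ps = 99 + 1·49 = 148.
The subsidy must fill the gap: s = ps − pb = 148 − 124 = 24.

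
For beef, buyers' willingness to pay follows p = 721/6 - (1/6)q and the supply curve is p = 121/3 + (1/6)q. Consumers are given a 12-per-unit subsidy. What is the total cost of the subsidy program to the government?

Government cost = 3306

Pre-subsidy: 721/6 - (1/6)q = 121/3 + (1/6)q gives q* = 239.5 and p* = 80.25.
With the rebate, buyers effectively pay pb = ps − 12, where ps is the price sellers receive.
On the curves, pb = 721/6 - (1/6)q and ps = 121/3 + (1/6)q; the wedge ps − pb = 12 gives 121/3 + (1/6)q − (721/6 - (1/6)q) = 12, so q' = 275.5.
Then pb = 721/6 − (1/6)·275.5 = 74.25 and ps = 121/3 + (1/6)·275.5 = 86.25.
Government outlay = subsidy × quantity = 12 × 275.5 = 3306.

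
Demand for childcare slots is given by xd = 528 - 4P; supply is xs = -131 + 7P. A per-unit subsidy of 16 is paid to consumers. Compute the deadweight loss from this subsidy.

Pre-subsidy: 528 - 4P = -131 + 7P gives P* = 659/11, x* = 3172/11.
With the rebate, buyers effectively pay Pb = Ps − 16, where Ps is the price sellers receive.
Demand in terms of Ps becomes xd = 528 − 4(Ps − 16) = 592 - 4Ps. Setting this equal to supply: 592 - 4Ps = -131 + 7Ps, so Ps = 723/11.
Buyers pay Pb = 723/11 − 16 = 547/11; x' = -131 + 7·(723/11) = 3620/11.
The subsidy expands output by 3620/11 − 3172/11 = 448/11 past the efficient level; on those units the gap between marginal cost and willingness to pay runs from 0 up to 16.
DWL = ½ × 16 × 448/11 = 3584/11.

Deadweight loss = 3584/11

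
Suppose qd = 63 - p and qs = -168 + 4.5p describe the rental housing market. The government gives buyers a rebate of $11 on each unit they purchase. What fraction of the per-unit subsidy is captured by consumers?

Consumer share = 9/11

Pre-subsidy: 63 - p = -168 + 4.5p gives p* = 42, q* = 21.
With the rebate, buyers effectively pay pb = ps − 11, where ps is the price sellers receive.
Demand in terms of ps becomes qd = 63 − 1(ps − 11) = 74 - ps. Setting this equal to supply: 74 - ps = -168 + 4.5ps, so ps = 44.
Buyers pay pb = 44 − 11 = 33; q' = -168 + 4.5·44 = 30.
Buyers' price falls by p* − pb = 42 − 33 = 9; sellers' price rises by ps − p* = 44 − 42 = 2.
So consumers capture 9/11 = 9/11 of each unit of subsidy.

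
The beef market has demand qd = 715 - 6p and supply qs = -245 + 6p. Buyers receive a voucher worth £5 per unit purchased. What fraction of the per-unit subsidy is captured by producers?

Producer share = 0.5

Pre-subsidy: 715 - 6p = -245 + 6p gives p* = 80, q* = 235.
With the rebate, buyers effectively pay pb = ps − 5, where ps is the price sellers receive.
Demand in terms of ps becomes qd = 715 − 6(ps − 5) = 745 - 6ps. Setting this equal to supply: 745 - 6ps = -245 + 6ps, so ps = 82.5.
Buyers pay pb = 82.5 − 5 = 77.5; q' = -245 + 6·82.5 = 250.
Buyers' price falls by p* − pb = 80 − 77.5 = 2.5; sellers' price rises by ps − p* = 82.5 − 80 = 2.5.
So producers capture 2.5/5 = 0.5 of each unit of subsidy.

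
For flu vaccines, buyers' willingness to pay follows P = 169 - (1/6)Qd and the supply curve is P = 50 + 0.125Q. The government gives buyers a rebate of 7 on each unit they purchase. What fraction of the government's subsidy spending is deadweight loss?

Pre-subsidy: 169 - (1/6)Q = 50 + 0.125Q gives Q* = 408 and P* = 101.
With the rebate, buyers effectively pay Pb = Ps − 7, where Ps is the price sellers receive.
On the curves, Pb = 169 - (1/6)Q and Ps = 50 + 0.125Q; the wedge Ps − Pb = 7 gives 50 + 0.125Q − (169 - (1/6)Q) = 7, so Q' = 432.
Then Pb = 169 − (1/6)·432 = 97 and Ps = 50 + 0.125·432 = 104.
ΔCS = ½(408 + 432)(101 − 97) = 1680; ΔPS = ½(408 + 432)(104 − 101) = 1260.
Government spending = 7 × 432 = 3024.
DWL = ½ × 7 × (432 − 408) = 84; fraction = 84 / 3024 = 1/36.

DWL / government spending = 1/36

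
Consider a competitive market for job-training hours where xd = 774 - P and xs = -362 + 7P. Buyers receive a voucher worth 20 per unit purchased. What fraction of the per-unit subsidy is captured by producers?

Producer share = 0.125

Pre-subsidy: 774 - P = -362 + 7P gives P* = 142, x* = 632.
With the rebate, buyers effectively pay Pb = Ps − 20, where Ps is the price sellers receive.
Demand in terms of Ps becomes xd = 774 − 1(Ps − 20) = 794 - Ps. Setting this equal to supply: 794 - Ps = -362 + 7Ps, so Ps = 144.5.
Buyers pay Pb = 144.5 − 20 = 124.5; x' = -362 + 7·144.5 = 649.5.
Buyers' price falls by P* − Pb = 142 − 124.5 = 17.5; sellers' price rises by Ps − P* = 144.5 − 142 = 2.5.
So producers capture 2.5/20 = 0.125 of each unit of subsidy.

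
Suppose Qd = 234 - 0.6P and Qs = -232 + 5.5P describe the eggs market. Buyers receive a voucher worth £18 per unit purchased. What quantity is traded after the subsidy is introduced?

Q' = 12072/61

Pre-subsidy: 234 - 0.6P = -232 + 5.5P gives P* = 4660/61, Q* = 11478/61.
With the rebate, buyers effectively pay Pb = Ps − 18, where Ps is the price sellers receive.
Demand in terms of Ps becomes Qd = 234 − 0.6(Ps − 18) = 244.8 - 0.6Ps. Setting this equal to supply: 244.8 - 0.6Ps = -232 + 5.5Ps, so Ps = 4768/61.
Buyers pay Pb = 4768/61 − 18 = 3670/61; Q' = -232 + 5.5·(4768/61) = 12072/61.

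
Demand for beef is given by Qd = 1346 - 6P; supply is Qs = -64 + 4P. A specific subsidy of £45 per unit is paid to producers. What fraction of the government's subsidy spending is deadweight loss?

Pre-subsidy: 1346 - 6P = -64 + 4P gives P* = 141, Q* = 500.
With the subsidy, sellers receive Ps = Pb + 45 for each unit, where Pb is the price buyers pay.
Supply in terms of Pb becomes Qs = -64 + 4(Pb + 45) = 116 + 4Pb. Setting this equal to demand: 1346 - 6Pb = 116 + 4Pb, so Pb = 123.
Sellers receive Ps = 123 + 45 = 168; Q' = 1346 − 6·123 = 608.
ΔCS = ½(500 + 608)(141 − 123) = 9972; ΔPS = ½(500 + 608)(168 − 141) = 14958.
Government spending = 45 × 608 = 27360.
DWL = ½ × 45 × (608 − 500) = 2430; fraction = 2430 / 27360 = 27/304.

DWL / government spending = 27/304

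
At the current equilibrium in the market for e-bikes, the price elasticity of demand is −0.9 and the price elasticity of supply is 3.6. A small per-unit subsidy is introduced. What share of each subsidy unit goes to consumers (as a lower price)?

Consumer share = 0.8

For a small subsidy around the equilibrium, the benefit split depends on the relative slopes, which at a point are proportional to the elasticities.
Buyer share = εs/(εs + |εd|) = 3.6/(3.6 + 0.9) = 0.8; seller share = |εd|/(εs + |εd|) = 0.2.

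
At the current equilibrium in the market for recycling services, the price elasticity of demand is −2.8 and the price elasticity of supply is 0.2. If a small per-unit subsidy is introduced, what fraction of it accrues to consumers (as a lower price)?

For a small subsidy around the equilibrium, the benefit split depends on the relative slopes, which at a point are proportional to the elasticities.
Buyer share = εs/(εs + |εd|) = 0.2/(0.2 + 2.8) = 1/15; seller share = |εd|/(εs + |εd|) = 14/15.

Consumer share = 1/15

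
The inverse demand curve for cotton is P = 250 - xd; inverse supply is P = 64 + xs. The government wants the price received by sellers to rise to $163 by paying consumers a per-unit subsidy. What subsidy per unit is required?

At a seller price of 163, quantity supplied is -64 + 1·163 = 99.
Buyers absorb 99 only when they pay Pb = 250 − 1·99 = 151.
s = Ps − Pb = 163 − 151 = 12.

Required subsidy s = $12 per unit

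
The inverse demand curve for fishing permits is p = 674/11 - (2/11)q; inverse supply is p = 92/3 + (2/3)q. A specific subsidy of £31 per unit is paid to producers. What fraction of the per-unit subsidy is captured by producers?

Producer share = 11/14

Pre-subsidy: 674/11 - (2/11)q = 92/3 + (2/3)q gives q* = 505/14 and p* = 383/7.
With the subsidy, sellers receive ps = pb + 31 for each unit, where pb is the price buyers pay.
On the curves, pb = 674/11 - (2/11)q and ps = 92/3 + (2/3)q; the wedge ps − pb = 31 gives 92/3 + (2/3)q − (674/11 - (2/11)q) = 31, so q' = 2033/28.
Then pb = 674/11 − (2/11)·(2033/28) = 673/14 and ps = 92/3 + (2/3)·(2033/28) = 1107/14.
Buyers' price falls by p* − pb = 383/7 − 673/14 = 93/14; sellers' price rises by ps − p* = 1107/14 − 383/7 = 341/14.
So producers capture (341/14)/31 = 11/14 of each unit of subsidy.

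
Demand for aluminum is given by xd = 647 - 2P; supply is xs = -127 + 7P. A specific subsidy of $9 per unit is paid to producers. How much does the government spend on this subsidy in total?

Government cost = $4401

Pre-subsidy: 647 - 2P = -127 + 7P gives P* = 86, x* = 475.
With the subsidy, sellers receive Ps = Pb + 9 for each unit, where Pb is the price buyers pay.
Supply in terms of Pb becomes xs = -127 + 7(Pb + 9) = -64 + 7Pb. Setting this equal to demand: 647 - 2Pb = -64 + 7Pb, so Pb = 79.
Sellers receive Ps = 79 + 9 = 88; x' = 647 − 2·79 = 489.
Government outlay = subsidy × quantity = 9 × 489 = 4401.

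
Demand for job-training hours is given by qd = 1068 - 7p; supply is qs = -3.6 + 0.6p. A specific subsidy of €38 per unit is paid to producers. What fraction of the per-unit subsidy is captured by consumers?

Pre-subsidy: 1068 - 7p = -3.6 + 0.6p gives p* = 141, q* = 81.
With the subsidy, sellers receive ps = pb + 38 for each unit, where pb is the price buyers pay.
Supply in terms of pb becomes qs = -3.6 + 0.6(pb + 38) = 19.2 + 0.6pb. Setting this equal to demand: 1068 - 7pb = 19.2 + 0.6pb, so pb = 138.
Sellers receive ps = 138 + 38 = 176; q' = 1068 − 7·138 = 102.
Buyers' price falls by p* − pb = 141 − 138 = 3; sellers' price rises by ps − p* = 176 − 141 = 35.
So consumers capture 3/38 = 3/38 of each unit of subsidy.

Consumer share = 3/38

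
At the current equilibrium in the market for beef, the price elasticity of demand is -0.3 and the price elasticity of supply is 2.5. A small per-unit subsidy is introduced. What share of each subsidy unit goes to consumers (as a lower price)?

Consumer share = 25/28

For a small subsidy around the equilibrium, the benefit split depends on the relative slopes, which at a point are proportional to the elasticities.
Buyer share = εs/(εs + |εd|) = 2.5/(2.5 + 0.3) = 25/28; seller share = |εd|/(εs + |εd|) = 3/28.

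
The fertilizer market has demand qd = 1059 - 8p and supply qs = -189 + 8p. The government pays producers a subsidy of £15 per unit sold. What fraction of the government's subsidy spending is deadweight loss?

DWL / government spending = 2/33

Pre-subsidy: 1059 - 8p = -189 + 8p gives p* = 78, q* = 435.
With the subsidy, sellers receive ps = pb + 15 for each unit, where pb is the price buyers pay.
Supply in terms of pb becomes qs = -189 + 8(pb + 15) = -69 + 8pb. Setting this equal to demand: 1059 - 8pb = -69 + 8pb, so pb = 70.5.
Sellers receive ps = 70.5 + 15 = 85.5; q' = 1059 − 8·70.5 = 495.
ΔCS = ½(435 + 495)(78 − 70.5) = 3487.5; ΔPS = ½(435 + 495)(85.5 − 78) = 3487.5.
Government spending = 15 × 495 = 7425.
DWL = ½ × 15 × (495 − 435) = 450; fraction = 450 / 7425 = 2/33.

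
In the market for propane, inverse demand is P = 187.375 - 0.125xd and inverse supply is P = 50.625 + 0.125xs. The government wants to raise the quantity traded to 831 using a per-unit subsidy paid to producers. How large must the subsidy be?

At x = 831, from the demand curve buyers pay Pb = 187.375 − 0.125·831 = 83.5; from the supply curve sellers need Ps = 50.625 + 0.125·831 = 154.5.
The subsidy must fill the gap: s = Ps − Pb = 154.5 − 83.5 = 71.

Required subsidy s = 71 per unit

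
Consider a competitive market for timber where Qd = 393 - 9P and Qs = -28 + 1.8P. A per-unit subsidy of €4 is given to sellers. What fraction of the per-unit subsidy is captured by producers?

Producer share = 5/6

Pre-subsidy: 393 - 9P = -28 + 1.8P gives P* = 2105/54, Q* = 253/6.
With the subsidy, sellers receive Ps = Pb + 4 for each unit, where Pb is the price buyers pay.
Supply in terms of Pb becomes Qs = -28 + 1.8(Pb + 4) = -20.8 + 1.8Pb. Setting this equal to demand: 393 - 9Pb = -20.8 + 1.8Pb, so Pb = 2069/54.
Sellers receive Ps = 2069/54 + 4 = 2285/54; Q' = 393 − 9·(2069/54) = 289/6.
Buyers' price falls by P* − Pb = 2105/54 − 2069/54 = 2/3; sellers' price rises by Ps − P* = 2285/54 − 2105/54 = 10/3.
So producers capture (10/3)/4 = 5/6 of each unit of subsidy.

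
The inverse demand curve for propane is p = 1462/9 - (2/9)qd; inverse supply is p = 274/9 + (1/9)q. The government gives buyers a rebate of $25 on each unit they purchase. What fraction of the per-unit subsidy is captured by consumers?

Consumer share = 2/3

Pre-subsidy: 1462/9 - (2/9)q = 274/9 + (1/9)q gives q* = 396 and p* = 670/9.
With the rebate, buyers effectively pay pb = ps − 25, where ps is the price sellers receive.
On the curves, pb = 1462/9 - (2/9)q and ps = 274/9 + (1/9)q; the wedge ps − pb = 25 gives 274/9 + (1/9)q − (1462/9 - (2/9)q) = 25, so q' = 471.
Then pb = 1462/9 − (2/9)·471 = 520/9 and ps = 274/9 + (1/9)·471 = 745/9.
Buyers' price falls by p* − pb = 670/9 − 520/9 = 50/3; sellers' price rises by ps − p* = 745/9 − 670/9 = 25/3.
So consumers capture (50/3)/25 = 2/3 of each unit of subsidy.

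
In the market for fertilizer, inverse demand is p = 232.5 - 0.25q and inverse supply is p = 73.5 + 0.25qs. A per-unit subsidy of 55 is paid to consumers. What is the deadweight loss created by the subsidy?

Deadweight loss = 3025

Pre-subsidy: 232.5 - 0.25q = 73.5 + 0.25q gives q* = 318 and p* = 153.
With the rebate, buyers effectively pay pb = ps − 55, where ps is the price sellers receive.
On the curves, pb = 232.5 - 0.25q and ps = 73.5 + 0.25q; the wedge ps − pb = 55 gives 73.5 + 0.25q − (232.5 - 0.25q) = 55, so q' = 428.
Then pb = 232.5 − 0.25·428 = 125.5 and ps = 73.5 + 0.25·428 = 180.5.
The subsidy expands output by 428 − 318 = 110 past the efficient level; on those units the gap between marginal cost and willingness to pay runs from 0 up to 55.
DWL = ½ × 55 × 110 = 3025.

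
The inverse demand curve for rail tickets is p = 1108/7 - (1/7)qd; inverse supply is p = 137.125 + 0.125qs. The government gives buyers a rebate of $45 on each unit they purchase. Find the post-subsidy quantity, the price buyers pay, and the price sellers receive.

Pre-subsidy: 1108/7 - (1/7)q = 137.125 + 0.125q gives q* = 79 and p* = 147.
With the rebate, buyers effectively pay pb = ps − 45, where ps is the price sellers receive.
On the curves, pb = 1108/7 - (1/7)q and ps = 137.125 + 0.125q; the wedge ps − pb = 45 gives 137.125 + 0.125q − (1108/7 - (1/7)q) = 45, so q' = 247.
Then pb = 1108/7 − (1/7)·247 = 123 and ps = 137.125 + 0.125·247 = 168.

q' = 247; buyers pay $123; sellers receive $168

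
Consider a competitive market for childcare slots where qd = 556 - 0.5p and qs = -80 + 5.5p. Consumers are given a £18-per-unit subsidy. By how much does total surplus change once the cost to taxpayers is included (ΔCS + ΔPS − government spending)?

Pre-subsidy: 556 - 0.5p = -80 + 5.5p gives p* = 106, q* = 503.
With the rebate, buyers effectively pay pb = ps − 18, where ps is the price sellers receive.
Demand in terms of ps becomes qd = 556 − 0.5(ps − 18) = 565 - 0.5ps. Setting this equal to supply: 565 - 0.5ps = -80 + 5.5ps, so ps = 107.5.
Buyers pay pb = 107.5 − 18 = 89.5; q' = -80 + 5.5·107.5 = 511.25.
ΔCS = ½(503 + 511.25)(106 − 89.5) = 8367.5625; ΔPS = ½(503 + 511.25)(107.5 − 106) = 760.6875.
Government spending = 18 × 511.25 = 9202.5.
Net change = 8367.5625 + 760.6875 − 9202.5 = -74.25. The loss equals the DWL triangle ½·18·8.25.

Net change in total surplus = -£74.25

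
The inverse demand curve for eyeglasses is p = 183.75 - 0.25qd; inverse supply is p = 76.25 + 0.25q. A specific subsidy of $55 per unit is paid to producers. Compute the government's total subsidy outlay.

Government cost = $17875

Pre-subsidy: 183.75 - 0.25q = 76.25 + 0.25q gives q* = 215 and p* = 130.
With the subsidy, sellers receive ps = pb + 55 for each unit, where pb is the price buyers pay.
On the curves, pb = 183.75 - 0.25q and ps = 76.25 + 0.25q; the wedge ps − pb = 55 gives 76.25 + 0.25q − (183.75 - 0.25q) = 55, so q' = 325.
Then pb = 183.75 − 0.25·325 = 102.5 and ps = 76.25 + 0.25·325 = 157.5.
Government outlay = subsidy × quantity = 55 × 325 = 17875.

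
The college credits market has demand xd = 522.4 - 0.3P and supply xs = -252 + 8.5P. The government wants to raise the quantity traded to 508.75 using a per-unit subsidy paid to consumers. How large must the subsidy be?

Required subsidy s = 44 per unit

At x = 508.75, invert demand for the buyer price: Pb = (522.4 − 508.75)/0.3 = 45.5; invert supply for the seller price: Ps = (508.75 − (-252))/8.5 = 89.5.
The subsidy must fill the gap: s = Ps − Pb = 89.5 − 45.5 = 44.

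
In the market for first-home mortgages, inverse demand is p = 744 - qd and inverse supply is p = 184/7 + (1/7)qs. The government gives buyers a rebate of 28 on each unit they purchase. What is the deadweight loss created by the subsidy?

Deadweight loss = 343

Pre-subsidy: 744 - q = 184/7 + (1/7)q gives q* = 628 and p* = 116.
With the rebate, buyers effectively pay pb = ps − 28, where ps is the price sellers receive.
On the curves, pb = 744 - q and ps = 184/7 + (1/7)q; the wedge ps − pb = 28 gives 184/7 + (1/7)q − (744 - q) = 28, so q' = 652.5.
Then pb = 744 − 1·652.5 = 91.5 and ps = 184/7 + (1/7)·652.5 = 119.5.
The subsidy expands output by 652.5 − 628 = 24.5 past the efficient level; on those units the gap between marginal cost and willingness to pay runs from 0 up to 28.
DWL = ½ × 28 × 24.5 = 343.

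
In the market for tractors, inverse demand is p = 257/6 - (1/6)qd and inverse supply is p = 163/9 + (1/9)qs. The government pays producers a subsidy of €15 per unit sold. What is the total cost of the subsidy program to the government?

Pre-subsidy: 257/6 - (1/6)q = 163/9 + (1/9)q gives q* = 89 and p* = 28.
With the subsidy, sellers receive ps = pb + 15 for each unit, where pb is the price buyers pay.
On the curves, pb = 257/6 - (1/6)q and ps = 163/9 + (1/9)q; the wedge ps − pb = 15 gives 163/9 + (1/9)q − (257/6 - (1/6)q) = 15, so q' = 143.
Then pb = 257/6 − (1/6)·143 = 19 and ps = 163/9 + (1/9)·143 = 34.
Government outlay = subsidy × quantity = 15 × 143 = 2145.

Government cost = €2145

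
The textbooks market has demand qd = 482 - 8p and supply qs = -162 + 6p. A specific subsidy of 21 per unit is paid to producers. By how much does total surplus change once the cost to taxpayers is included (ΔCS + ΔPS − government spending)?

Pre-subsidy: 482 - 8p = -162 + 6p gives p* = 46, q* = 114.
With the subsidy, sellers receive ps = pb + 21 for each unit, where pb is the price buyers pay.
Supply in terms of pb becomes qs = -162 + 6(pb + 21) = -36 + 6pb. Setting this equal to demand: 482 - 8pb = -36 + 6pb, so pb = 37.
Sellers receive ps = 37 + 21 = 58; q' = 482 − 8·37 = 186.
ΔCS = ½(114 + 186)(46 − 37) = 1350; ΔPS = ½(114 + 186)(58 − 46) = 1800.
Government spending = 21 × 186 = 3906.
Net change = 1350 + 1800 − 3906 = -756. The loss equals the DWL triangle ½·21·72.

Net change in total surplus = -756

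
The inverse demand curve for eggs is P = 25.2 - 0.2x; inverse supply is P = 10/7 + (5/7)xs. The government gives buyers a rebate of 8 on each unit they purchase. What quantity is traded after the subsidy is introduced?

x' = 34.75

Pre-subsidy: 25.2 - 0.2x = 10/7 + (5/7)x gives x* = 26 and P* = 20.
With the rebate, buyers effectively pay Pb = Ps − 8, where Ps is the price sellers receive.
On the curves, Pb = 25.2 - 0.2x and Ps = 10/7 + (5/7)x; the wedge Ps − Pb = 8 gives 10/7 + (5/7)x − (25.2 - 0.2x) = 8, so x' = 34.75.
Then Pb = 25.2 − 0.2·34.75 = 18.25 and Ps = 10/7 + (5/7)·34.75 = 26.25.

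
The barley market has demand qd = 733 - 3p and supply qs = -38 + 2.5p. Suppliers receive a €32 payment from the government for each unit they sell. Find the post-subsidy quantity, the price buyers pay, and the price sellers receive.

Pre-subsidy: 733 - 3p = -38 + 2.5p gives p* = 1542/11, q* = 3437/11.
With the subsidy, sellers receive ps = pb + 32 for each unit, where pb is the price buyers pay.
Supply in terms of pb becomes qs = -38 + 2.5(pb + 32) = 42 + 2.5pb. Setting this equal to demand: 733 - 3pb = 42 + 2.5pb, so pb = 1382/11.
Sellers receive ps = 1382/11 + 32 = 1734/11; q' = 733 − 3·(1382/11) = 3917/11.

q' = 3917/11; buyers pay 1382/11; sellers receive 1734/11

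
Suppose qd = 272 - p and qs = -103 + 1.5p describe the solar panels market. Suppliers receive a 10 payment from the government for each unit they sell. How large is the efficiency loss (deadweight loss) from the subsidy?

Pre-subsidy: 272 - p = -103 + 1.5p gives p* = 150, q* = 122.
With the subsidy, sellers receive ps = pb + 10 for each unit, where pb is the price buyers pay.
Supply in terms of pb becomes qs = -103 + 1.5(pb + 10) = -88 + 1.5pb. Setting this equal to demand: 272 - pb = -88 + 1.5pb, so pb = 144.
Sellers receive ps = 144 + 10 = 154; q' = 272 − 1·144 = 128.
The subsidy expands output by 128 − 122 = 6 past the efficient level; on those units the gap between marginal cost and willingness to pay runs from 0 up to 10.
DWL = ½ × 10 × 6 = 30.

Deadweight loss = 30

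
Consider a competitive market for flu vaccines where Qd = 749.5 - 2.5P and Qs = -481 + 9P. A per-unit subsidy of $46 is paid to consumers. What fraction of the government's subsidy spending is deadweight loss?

Pre-subsidy: 749.5 - 2.5P = -481 + 9P gives P* = 107, Q* = 482.
With the rebate, buyers effectively pay Pb = Ps − 46, where Ps is the price sellers receive.
Demand in terms of Ps becomes Qd = 749.5 − 2.5(Ps − 46) = 864.5 - 2.5Ps. Setting this equal to supply: 864.5 - 2.5Ps = -481 + 9Ps, so Ps = 117.
Buyers pay Pb = 117 − 46 = 71; Q' = -481 + 9·117 = 572.
ΔCS = ½(482 + 572)(107 − 71) = 18972; ΔPS = ½(482 + 572)(117 − 107) = 5270.
Government spending = 46 × 572 = 26312.
DWL = ½ × 46 × (572 − 482) = 2070; fraction = 2070 / 26312 = 45/572.

DWL / government spending = 45/572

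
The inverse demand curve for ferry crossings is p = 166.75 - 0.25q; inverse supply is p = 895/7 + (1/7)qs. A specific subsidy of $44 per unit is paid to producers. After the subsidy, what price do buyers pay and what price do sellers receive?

Buyers pay $114; sellers receive $158

Pre-subsidy: 166.75 - 0.25q = 895/7 + (1/7)q gives q* = 99 and p* = 142.
With the subsidy, sellers receive ps = pb + 44 for each unit, where pb is the price buyers pay.
On the curves, pb = 166.75 - 0.25q and ps = 895/7 + (1/7)q; the wedge ps − pb = 44 gives 895/7 + (1/7)q − (166.75 - 0.25q) = 44, so q' = 211.
Then pb = 166.75 − 0.25·211 = 114 and ps = 895/7 + (1/7)·211 = 158.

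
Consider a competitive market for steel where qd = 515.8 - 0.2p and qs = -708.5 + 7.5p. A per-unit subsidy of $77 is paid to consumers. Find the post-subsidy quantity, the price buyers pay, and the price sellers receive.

q' = 499; buyers pay $84; sellers receive $161

Pre-subsidy: 515.8 - 0.2p = -708.5 + 7.5p gives p* = 159, q* = 484.
With the rebate, buyers effectively pay pb = ps − 77, where ps is the price sellers receive.
Demand in terms of ps becomes qd = 515.8 − 0.2(ps − 77) = 531.2 - 0.2ps. Setting this equal to supply: 531.2 - 0.2ps = -708.5 + 7.5ps, so ps = 161.
Buyers pay pb = 161 − 77 = 84; q' = -708.5 + 7.5·161 = 499.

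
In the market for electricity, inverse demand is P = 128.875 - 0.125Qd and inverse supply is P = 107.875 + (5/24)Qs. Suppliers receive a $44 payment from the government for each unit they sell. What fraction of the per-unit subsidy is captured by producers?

Pre-subsidy: 128.875 - 0.125Q = 107.875 + (5/24)Q gives Q* = 63 and P* = 121.
With the subsidy, sellers receive Ps = Pb + 44 for each unit, where Pb is the price buyers pay.
On the curves, Pb = 128.875 - 0.125Q and Ps = 107.875 + (5/24)Q; the wedge Ps − Pb = 44 gives 107.875 + (5/24)Q − (128.875 - 0.125Q) = 44, so Q' = 195.
Then Pb = 128.875 − 0.125·195 = 104.5 and Ps = 107.875 + (5/24)·195 = 148.5.
Buyers' price falls by P* − Pb = 121 − 104.5 = 16.5; sellers' price rises by Ps − P* = 148.5 − 121 = 27.5.
So producers capture 27.5/44 = 0.625 of each unit of subsidy.

Producer share = 0.625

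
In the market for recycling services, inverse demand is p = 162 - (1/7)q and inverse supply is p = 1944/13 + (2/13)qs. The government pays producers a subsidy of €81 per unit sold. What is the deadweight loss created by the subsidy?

Pre-subsidy: 162 - (1/7)q = 1944/13 + (2/13)q gives q* = 42 and p* = 156.
With the subsidy, sellers receive ps = pb + 81 for each unit, where pb is the price buyers pay.
On the curves, pb = 162 - (1/7)q and ps = 1944/13 + (2/13)q; the wedge ps − pb = 81 gives 1944/13 + (2/13)q − (162 - (1/7)q) = 81, so q' = 315.
Then pb = 162 − (1/7)·315 = 117 and ps = 1944/13 + (2/13)·315 = 198.
The subsidy expands output by 315 − 42 = 273 past the efficient level; on those units the gap between marginal cost and willingness to pay runs from 0 up to 81.
DWL = ½ × 81 × 273 = 11056.5.

Deadweight loss = €11056.5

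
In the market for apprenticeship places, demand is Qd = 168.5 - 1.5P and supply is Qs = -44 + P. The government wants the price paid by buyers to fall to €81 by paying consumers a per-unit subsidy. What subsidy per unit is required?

At a buyer price of 81, quantity demanded is 168.5 − 1.5·81 = 47.
Sellers supply 47 only when they receive Ps with -44 + 1·Ps = 47, i.e. Ps = 91.
s = Ps − Pb = 91 − 81 = 10.

Required subsidy s = €10 per unit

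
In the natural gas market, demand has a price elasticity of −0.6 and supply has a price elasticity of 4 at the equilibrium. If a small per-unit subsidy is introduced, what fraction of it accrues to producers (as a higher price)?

Producer share = 3/23

For a small subsidy around the equilibrium, the benefit split depends on the relative slopes, which at a point are proportional to the elasticities.
Buyer share = εs/(εs + |εd|) = 4/(4 + 0.6) = 20/23; seller share = |εd|/(εs + |εd|) = 3/23.
So producers capture 3/23 of the subsidy.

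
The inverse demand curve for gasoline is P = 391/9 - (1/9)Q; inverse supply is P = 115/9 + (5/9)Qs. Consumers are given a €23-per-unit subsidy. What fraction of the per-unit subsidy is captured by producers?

Pre-subsidy: 391/9 - (1/9)Q = 115/9 + (5/9)Q gives Q* = 46 and P* = 115/3.
With the rebate, buyers effectively pay Pb = Ps − 23, where Ps is the price sellers receive.
On the curves, Pb = 391/9 - (1/9)Q and Ps = 115/9 + (5/9)Q; the wedge Ps − Pb = 23 gives 115/9 + (5/9)Q − (391/9 - (1/9)Q) = 23, so Q' = 80.5.
Then Pb = 391/9 − (1/9)·80.5 = 34.5 and Ps = 115/9 + (5/9)·80.5 = 57.5.
Buyers' price falls by P* − Pb = 115/3 − 34.5 = 23/6; sellers' price rises by Ps − P* = 57.5 − 115/3 = 115/6.
So producers capture (115/6)/23 = 5/6 of each unit of subsidy.

Producer share = 5/6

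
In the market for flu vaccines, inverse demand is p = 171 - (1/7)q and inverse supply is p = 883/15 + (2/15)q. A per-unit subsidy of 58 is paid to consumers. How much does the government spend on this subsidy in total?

Pre-subsidy: 171 - (1/7)q = 883/15 + (2/15)q gives q* = 406 and p* = 113.
With the rebate, buyers effectively pay pb = ps − 58, where ps is the price sellers receive.
On the curves, pb = 171 - (1/7)q and ps = 883/15 + (2/15)q; the wedge ps − pb = 58 gives 883/15 + (2/15)q − (171 - (1/7)q) = 58, so q' = 616.
Then pb = 171 − (1/7)·616 = 83 and ps = 883/15 + (2/15)·616 = 141.
Government outlay = subsidy × quantity = 58 × 616 = 35728.

Government cost = 35728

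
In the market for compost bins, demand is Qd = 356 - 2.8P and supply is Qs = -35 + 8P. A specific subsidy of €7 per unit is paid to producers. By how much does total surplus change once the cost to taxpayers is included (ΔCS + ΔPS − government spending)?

Pre-subsidy: 356 - 2.8P = -35 + 8P gives P* = 1955/54, Q* = 6875/27.
With the subsidy, sellers receive Ps = Pb + 7 for each unit, where Pb is the price buyers pay.
Supply in terms of Pb becomes Qs = -35 + 8(Pb + 7) = 21 + 8Pb. Setting this equal to demand: 356 - 2.8Pb = 21 + 8Pb, so Pb = 1675/54.
Sellers receive Ps = 1675/54 + 7 = 2053/54; Q' = 356 − 2.8·(1675/54) = 7267/27.
ΔCS = ½(6875/27 + 7267/27)(1955/54 − 1675/54) = 329980/243; ΔPS = ½(6875/27 + 7267/27)(2053/54 − 1955/54) = 115493/243.
Government spending = 7 × 7267/27 = 50869/27.
Net change = 329980/243 + 115493/243 − 50869/27 = -1372/27. The loss equals the DWL triangle ½·7·392/27.

Net change in total surplus = -1372/27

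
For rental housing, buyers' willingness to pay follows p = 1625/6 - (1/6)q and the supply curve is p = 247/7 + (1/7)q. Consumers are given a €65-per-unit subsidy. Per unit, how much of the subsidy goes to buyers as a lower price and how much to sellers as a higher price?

Buyers gain €35 per unit; sellers gain €30 per unit

Pre-subsidy: 1625/6 - (1/6)q = 247/7 + (1/7)q gives q* = 761 and p* = 144.
With the rebate, buyers effectively pay pb = ps − 65, where ps is the price sellers receive.
On the curves, pb = 1625/6 - (1/6)q and ps = 247/7 + (1/7)q; the wedge ps − pb = 65 gives 247/7 + (1/7)q − (1625/6 - (1/6)q) = 65, so q' = 971.
Then pb = 1625/6 − (1/6)·971 = 109 and ps = 247/7 + (1/7)·971 = 174.
Buyers' price falls by p* − pb = 144 − 109 = 35; sellers' price rises by ps − p* = 174 − 144 = 30.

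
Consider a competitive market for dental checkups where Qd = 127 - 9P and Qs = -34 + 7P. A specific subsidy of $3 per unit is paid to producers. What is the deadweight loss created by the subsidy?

Pre-subsidy: 127 - 9P = -34 + 7P gives P* = 10.0625, Q* = 36.4375.
With the subsidy, sellers receive Ps = Pb + 3 for each unit, where Pb is the price buyers pay.
Supply in terms of Pb becomes Qs = -34 + 7(Pb + 3) = -13 + 7Pb. Setting this equal to demand: 127 - 9Pb = -13 + 7Pb, so Pb = 8.75.
Sellers receive Ps = 8.75 + 3 = 11.75; Q' = 127 − 9·8.75 = 48.25.
The subsidy expands output by 48.25 − 36.4375 = 11.8125 past the efficient level; on those units the gap between marginal cost and willingness to pay runs from 0 up to 3.
DWL = ½ × 3 × 11.8125 = 17.71875.

Deadweight loss = $17.71875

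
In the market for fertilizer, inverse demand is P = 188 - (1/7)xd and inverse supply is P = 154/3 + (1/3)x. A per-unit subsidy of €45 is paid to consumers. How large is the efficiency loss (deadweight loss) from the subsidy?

Pre-subsidy: 188 - (1/7)x = 154/3 + (1/3)x gives x* = 287 and P* = 147.
With the rebate, buyers effectively pay Pb = Ps − 45, where Ps is the price sellers receive.
On the curves, Pb = 188 - (1/7)x and Ps = 154/3 + (1/3)x; the wedge Ps − Pb = 45 gives 154/3 + (1/3)x − (188 - (1/7)x) = 45, so x' = 381.5.
Then Pb = 188 − (1/7)·381.5 = 133.5 and Ps = 154/3 + (1/3)·381.5 = 178.5.
The subsidy expands output by 381.5 − 287 = 94.5 past the efficient level; on those units the gap between marginal cost and willingness to pay runs from 0 up to 45.
DWL = ½ × 45 × 94.5 = 2126.25.

Deadweight loss = €2126.25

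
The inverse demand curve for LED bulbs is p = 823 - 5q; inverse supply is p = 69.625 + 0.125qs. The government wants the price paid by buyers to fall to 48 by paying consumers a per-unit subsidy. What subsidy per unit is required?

Required subsidy s = 41 per unit

At a buyer price of 48, quantity demanded is 164.6 − 0.2·48 = 155.
Sellers supply 155 only when they receive ps = 69.625 + 0.125·155 = 89.
s = ps − pb = 89 − 48 = 41.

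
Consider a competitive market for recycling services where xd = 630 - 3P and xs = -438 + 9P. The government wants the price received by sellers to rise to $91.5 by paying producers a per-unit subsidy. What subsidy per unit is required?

Required subsidy s = $10 per unit

At a seller price of 91.5, quantity supplied is -438 + 9·91.5 = 385.5.
Buyers absorb 385.5 only when they pay Pb with 630 − 3·Pb = 385.5, i.e. Pb = 81.5.
s = Ps − Pb = 91.5 − 81.5 = 10.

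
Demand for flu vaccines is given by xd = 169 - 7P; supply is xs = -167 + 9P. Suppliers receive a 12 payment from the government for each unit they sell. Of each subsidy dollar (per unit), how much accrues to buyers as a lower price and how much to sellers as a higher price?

Buyers gain 6.75 per unit; sellers gain 5.25 per unit

Pre-subsidy: 169 - 7P = -167 + 9P gives P* = 21, x* = 22.
With the subsidy, sellers receive Ps = Pb + 12 for each unit, where Pb is the price buyers pay.
Supply in terms of Pb becomes xs = -167 + 9(Pb + 12) = -59 + 9Pb. Setting this equal to demand: 169 - 7Pb = -59 + 9Pb, so Pb = 14.25.
Sellers receive Ps = 14.25 + 12 = 26.25; x' = 169 − 7·14.25 = 69.25.
Buyers' price falls by P* − Pb = 21 − 14.25 = 6.75; sellers' price rises by Ps − P* = 26.25 − 21 = 5.25.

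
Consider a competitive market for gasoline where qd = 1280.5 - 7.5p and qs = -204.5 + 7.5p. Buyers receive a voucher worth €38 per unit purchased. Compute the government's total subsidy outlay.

Pre-subsidy: 1280.5 - 7.5p = -204.5 + 7.5p gives p* = 99, q* = 538.
With the rebate, buyers effectively pay pb = ps − 38, where ps is the price sellers receive.
Demand in terms of ps becomes qd = 1280.5 − 7.5(ps − 38) = 1565.5 - 7.5ps. Setting this equal to supply: 1565.5 - 7.5ps = -204.5 + 7.5ps, so ps = 118.
Buyers pay pb = 118 − 38 = 80; q' = -204.5 + 7.5·118 = 680.5.
Government outlay = subsidy × quantity = 38 × 680.5 = 25859.

Government cost = €25859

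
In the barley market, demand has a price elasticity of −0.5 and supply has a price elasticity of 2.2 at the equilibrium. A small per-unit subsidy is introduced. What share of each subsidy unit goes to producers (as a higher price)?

For a small subsidy around the equilibrium, the benefit split depends on the relative slopes, which at a point are proportional to the elasticities.
Buyer share = εs/(εs + |εd|) = 2.2/(2.2 + 0.5) = 22/27; seller share = |εd|/(εs + |εd|) = 5/27.
So producers capture 5/27 of the subsidy.

Producer share = 5/27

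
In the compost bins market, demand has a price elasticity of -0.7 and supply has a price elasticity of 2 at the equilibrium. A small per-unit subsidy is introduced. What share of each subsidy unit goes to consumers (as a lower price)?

Consumer share = 20/27

For a small subsidy around the equilibrium, the benefit split depends on the relative slopes, which at a point are proportional to the elasticities.
Buyer share = εs/(εs + |εd|) = 2/(2 + 0.7) = 20/27; seller share = |εd|/(εs + |εd|) = 7/27.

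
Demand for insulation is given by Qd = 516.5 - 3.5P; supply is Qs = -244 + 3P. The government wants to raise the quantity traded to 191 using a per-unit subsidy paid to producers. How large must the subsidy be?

At Q = 191, invert demand for the buyer price: Pb = (516.5 − 191)/3.5 = 93; invert supply for the seller price: Ps = (191 − (-244))/3 = 145.
The subsidy must fill the gap: s = Ps − Pb = 145 − 93 = 52.

Required subsidy s = 52 per unit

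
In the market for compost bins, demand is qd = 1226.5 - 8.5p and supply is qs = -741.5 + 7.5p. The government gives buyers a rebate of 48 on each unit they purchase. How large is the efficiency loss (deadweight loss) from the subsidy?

Deadweight loss = 4590

Pre-subsidy: 1226.5 - 8.5p = -741.5 + 7.5p gives p* = 123, q* = 181.
With the rebate, buyers effectively pay pb = ps − 48, where ps is the price sellers receive.
Demand in terms of ps becomes qd = 1226.5 − 8.5(ps − 48) = 1634.5 - 8.5ps. Setting this equal to supply: 1634.5 - 8.5ps = -741.5 + 7.5ps, so ps = 148.5.
Buyers pay pb = 148.5 − 48 = 100.5; q' = -741.5 + 7.5·148.5 = 372.25.
The subsidy expands output by 372.25 − 181 = 191.25 past the efficient level; on those units the gap between marginal cost and willingness to pay runs from 0 up to 48.
DWL = ½ × 48 × 191.25 = 4590.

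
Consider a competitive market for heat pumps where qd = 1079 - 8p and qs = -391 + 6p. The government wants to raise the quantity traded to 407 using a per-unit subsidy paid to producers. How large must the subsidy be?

At q = 407, invert demand for the buyer price: pb = (1079 − 407)/8 = 84; invert supply for the seller price: ps = (407 − (-391))/6 = 133.
The subsidy must fill the gap: s = ps − pb = 133 − 84 = 49.

Required subsidy s = 49 per unit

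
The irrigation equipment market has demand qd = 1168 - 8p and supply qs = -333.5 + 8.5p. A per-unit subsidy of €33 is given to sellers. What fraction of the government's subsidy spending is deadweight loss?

DWL / government spending = 17/144

Pre-subsidy: 1168 - 8p = -333.5 + 8.5p gives p* = 91, q* = 440.
With the subsidy, sellers receive ps = pb + 33 for each unit, where pb is the price buyers pay.
Supply in terms of pb becomes qs = -333.5 + 8.5(pb + 33) = -53 + 8.5pb. Setting this equal to demand: 1168 - 8pb = -53 + 8.5pb, so pb = 74.
Sellers receive ps = 74 + 33 = 107; q' = 1168 − 8·74 = 576.
ΔCS = ½(440 + 576)(91 − 74) = 8636; ΔPS = ½(440 + 576)(107 − 91) = 8128.
Government spending = 33 × 576 = 19008.
DWL = ½ × 33 × (576 − 440) = 2244; fraction = 2244 / 19008 = 17/144.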